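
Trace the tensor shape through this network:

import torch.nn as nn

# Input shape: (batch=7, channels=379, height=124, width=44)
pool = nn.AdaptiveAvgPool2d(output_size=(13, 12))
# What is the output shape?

Input shape: (7, 379, 124, 44)
Output shape: (7, 379, 13, 12)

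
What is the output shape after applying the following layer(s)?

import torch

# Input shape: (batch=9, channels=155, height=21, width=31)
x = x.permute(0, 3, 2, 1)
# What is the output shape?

Input shape: (9, 155, 21, 31)
Output shape: (9, 31, 21, 155)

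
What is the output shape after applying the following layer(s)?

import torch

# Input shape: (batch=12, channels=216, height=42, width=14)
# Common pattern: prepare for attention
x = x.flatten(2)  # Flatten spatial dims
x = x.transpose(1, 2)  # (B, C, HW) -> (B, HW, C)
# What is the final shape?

Input shape: (12, 216, 42, 14)
  -> after flatten(2): (12, 216, 588)
Output shape: (12, 588, 216)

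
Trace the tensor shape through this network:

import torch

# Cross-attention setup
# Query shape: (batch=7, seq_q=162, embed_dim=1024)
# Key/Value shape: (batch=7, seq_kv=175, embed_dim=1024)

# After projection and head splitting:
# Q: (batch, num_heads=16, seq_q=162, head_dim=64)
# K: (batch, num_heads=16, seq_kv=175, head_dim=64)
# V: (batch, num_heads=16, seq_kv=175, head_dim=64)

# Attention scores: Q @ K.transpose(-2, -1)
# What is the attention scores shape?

Input shape: (7, 162, 1024)
Output shape: (7, 16, 162, 175)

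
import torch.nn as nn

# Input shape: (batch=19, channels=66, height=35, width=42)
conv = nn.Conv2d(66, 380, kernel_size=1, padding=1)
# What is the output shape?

Input shape: (19, 66, 35, 42)
Output shape: (19, 380, 37, 44)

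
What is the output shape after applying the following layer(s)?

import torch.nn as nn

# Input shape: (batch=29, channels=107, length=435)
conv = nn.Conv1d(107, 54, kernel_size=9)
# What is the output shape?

Input shape: (29, 107, 435)
Output shape: (29, 54, 427)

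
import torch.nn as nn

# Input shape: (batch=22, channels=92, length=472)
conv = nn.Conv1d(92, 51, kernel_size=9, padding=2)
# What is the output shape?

Input shape: (22, 92, 472)
Output shape: (22, 51, 468)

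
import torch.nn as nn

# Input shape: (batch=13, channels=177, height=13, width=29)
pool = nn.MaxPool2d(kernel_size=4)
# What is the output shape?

Input shape: (13, 177, 13, 29)
Output shape: (13, 177, 3, 7)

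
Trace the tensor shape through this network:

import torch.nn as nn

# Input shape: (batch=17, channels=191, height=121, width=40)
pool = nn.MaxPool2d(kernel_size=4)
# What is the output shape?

Input shape: (17, 191, 121, 40)
Output shape: (17, 191, 30, 10)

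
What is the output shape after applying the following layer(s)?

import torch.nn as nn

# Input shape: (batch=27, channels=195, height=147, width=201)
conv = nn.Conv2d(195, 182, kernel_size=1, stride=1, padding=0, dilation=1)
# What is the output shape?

Input shape: (27, 195, 147, 201)
Output shape: (27, 182, 147, 201)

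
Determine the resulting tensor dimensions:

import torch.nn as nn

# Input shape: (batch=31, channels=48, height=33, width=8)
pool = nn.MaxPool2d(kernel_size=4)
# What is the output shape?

Input shape: (31, 48, 33, 8)
Output shape: (31, 48, 8, 2)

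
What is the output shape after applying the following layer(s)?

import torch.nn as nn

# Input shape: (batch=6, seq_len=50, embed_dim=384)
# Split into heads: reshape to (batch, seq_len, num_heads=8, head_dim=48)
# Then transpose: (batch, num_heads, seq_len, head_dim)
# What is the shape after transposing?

Input shape: (6, 50, 384)
  -> after reshape: (6, 50, 8, 48)
Output shape: (6, 8, 50, 48)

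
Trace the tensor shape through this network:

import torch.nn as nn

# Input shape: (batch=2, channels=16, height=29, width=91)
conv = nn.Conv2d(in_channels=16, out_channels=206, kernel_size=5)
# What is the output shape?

Input shape: (2, 16, 29, 91)
Output shape: (2, 206, 25, 87)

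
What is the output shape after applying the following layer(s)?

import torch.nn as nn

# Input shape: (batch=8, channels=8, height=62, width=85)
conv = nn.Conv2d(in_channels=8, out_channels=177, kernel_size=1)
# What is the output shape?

Input shape: (8, 8, 62, 85)
Output shape: (8, 177, 62, 85)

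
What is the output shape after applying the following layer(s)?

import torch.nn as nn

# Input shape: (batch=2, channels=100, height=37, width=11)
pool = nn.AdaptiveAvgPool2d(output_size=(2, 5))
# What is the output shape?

Input shape: (2, 100, 37, 11)
Output shape: (2, 100, 2, 5)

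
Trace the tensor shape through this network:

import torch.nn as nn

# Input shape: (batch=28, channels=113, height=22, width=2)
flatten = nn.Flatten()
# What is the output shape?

Input shape: (28, 113, 22, 2)
Output shape: (28, 4972)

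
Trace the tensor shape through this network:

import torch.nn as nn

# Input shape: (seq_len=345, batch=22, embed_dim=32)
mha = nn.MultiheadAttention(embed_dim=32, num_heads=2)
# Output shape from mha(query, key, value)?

Input shape: (345, 22, 32)
Output shape: (345, 22, 32)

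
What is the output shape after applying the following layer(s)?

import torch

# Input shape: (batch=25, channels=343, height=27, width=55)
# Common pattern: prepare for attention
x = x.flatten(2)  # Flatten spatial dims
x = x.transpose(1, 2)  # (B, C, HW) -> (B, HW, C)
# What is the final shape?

Input shape: (25, 343, 27, 55)
  -> after flatten(2): (25, 343, 1485)
Output shape: (25, 1485, 343)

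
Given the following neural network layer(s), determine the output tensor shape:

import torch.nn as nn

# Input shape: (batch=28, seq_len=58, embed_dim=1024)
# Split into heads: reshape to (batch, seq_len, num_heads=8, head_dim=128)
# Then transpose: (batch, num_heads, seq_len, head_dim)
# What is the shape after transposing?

Input shape: (28, 58, 1024)
  -> after reshape: (28, 58, 8, 128)
Output shape: (28, 8, 58, 128)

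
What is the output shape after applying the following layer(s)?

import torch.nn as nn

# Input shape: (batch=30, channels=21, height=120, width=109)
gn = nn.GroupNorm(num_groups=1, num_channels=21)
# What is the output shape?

Input shape: (30, 21, 120, 109)
Output shape: (30, 21, 120, 109)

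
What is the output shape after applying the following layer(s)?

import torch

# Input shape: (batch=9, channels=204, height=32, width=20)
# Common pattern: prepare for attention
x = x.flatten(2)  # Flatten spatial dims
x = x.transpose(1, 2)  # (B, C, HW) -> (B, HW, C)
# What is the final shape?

Input shape: (9, 204, 32, 20)
  -> after flatten(2): (9, 204, 640)
Output shape: (9, 640, 204)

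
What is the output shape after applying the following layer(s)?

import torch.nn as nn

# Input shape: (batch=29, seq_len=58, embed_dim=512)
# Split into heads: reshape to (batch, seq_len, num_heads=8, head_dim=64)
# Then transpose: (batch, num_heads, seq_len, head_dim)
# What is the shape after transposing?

Input shape: (29, 58, 512)
  -> after reshape: (29, 58, 8, 64)
Output shape: (29, 8, 58, 64)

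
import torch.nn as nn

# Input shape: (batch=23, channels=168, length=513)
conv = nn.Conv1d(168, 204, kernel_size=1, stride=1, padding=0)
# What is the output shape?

Input shape: (23, 168, 513)
Output shape: (23, 204, 513)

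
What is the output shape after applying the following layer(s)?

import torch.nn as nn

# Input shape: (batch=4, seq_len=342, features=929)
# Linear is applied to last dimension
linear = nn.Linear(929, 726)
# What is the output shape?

Input shape: (4, 342, 929)
Output shape: (4, 342, 726)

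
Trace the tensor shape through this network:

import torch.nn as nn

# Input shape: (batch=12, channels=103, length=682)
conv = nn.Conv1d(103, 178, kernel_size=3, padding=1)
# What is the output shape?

Input shape: (12, 103, 682)
Output shape: (12, 178, 682)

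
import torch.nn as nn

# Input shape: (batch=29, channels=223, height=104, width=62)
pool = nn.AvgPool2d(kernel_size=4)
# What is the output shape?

Input shape: (29, 223, 104, 62)
Output shape: (29, 223, 26, 15)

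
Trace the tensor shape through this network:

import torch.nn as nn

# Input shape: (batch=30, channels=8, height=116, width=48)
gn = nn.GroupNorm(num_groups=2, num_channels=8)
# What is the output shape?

Input shape: (30, 8, 116, 48)
Output shape: (30, 8, 116, 48)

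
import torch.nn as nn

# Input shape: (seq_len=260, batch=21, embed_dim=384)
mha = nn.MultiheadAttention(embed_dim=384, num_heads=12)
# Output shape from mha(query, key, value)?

Input shape: (260, 21, 384)
Output shape: (260, 21, 384)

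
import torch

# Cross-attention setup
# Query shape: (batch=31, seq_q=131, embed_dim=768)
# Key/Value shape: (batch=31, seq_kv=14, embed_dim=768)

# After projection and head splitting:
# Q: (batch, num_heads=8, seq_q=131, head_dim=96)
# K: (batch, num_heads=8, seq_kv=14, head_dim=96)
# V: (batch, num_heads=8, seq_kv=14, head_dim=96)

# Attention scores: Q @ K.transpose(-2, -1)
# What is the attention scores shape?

Input shape: (31, 131, 768)
Output shape: (31, 8, 131, 14)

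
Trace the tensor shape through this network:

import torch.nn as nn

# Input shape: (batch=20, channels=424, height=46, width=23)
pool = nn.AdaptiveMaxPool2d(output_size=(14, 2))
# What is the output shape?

Input shape: (20, 424, 46, 23)
Output shape: (20, 424, 14, 2)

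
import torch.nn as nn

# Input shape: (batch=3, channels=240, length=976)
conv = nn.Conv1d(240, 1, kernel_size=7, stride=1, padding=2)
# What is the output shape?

Input shape: (3, 240, 976)
Output shape: (3, 1, 974)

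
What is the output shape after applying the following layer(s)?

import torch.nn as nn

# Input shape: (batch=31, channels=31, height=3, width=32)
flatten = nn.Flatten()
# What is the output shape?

Input shape: (31, 31, 3, 32)
Output shape: (31, 2976)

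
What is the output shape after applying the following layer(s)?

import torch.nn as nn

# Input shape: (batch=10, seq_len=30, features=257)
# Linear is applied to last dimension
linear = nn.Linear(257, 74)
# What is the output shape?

Input shape: (10, 30, 257)
Output shape: (10, 30, 74)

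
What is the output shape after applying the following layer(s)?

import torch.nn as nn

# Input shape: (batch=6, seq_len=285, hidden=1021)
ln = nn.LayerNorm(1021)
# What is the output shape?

Input shape: (6, 285, 1021)
Output shape: (6, 285, 1021)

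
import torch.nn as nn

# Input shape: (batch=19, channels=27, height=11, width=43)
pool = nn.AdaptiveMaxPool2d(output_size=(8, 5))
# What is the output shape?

Input shape: (19, 27, 11, 43)
Output shape: (19, 27, 8, 5)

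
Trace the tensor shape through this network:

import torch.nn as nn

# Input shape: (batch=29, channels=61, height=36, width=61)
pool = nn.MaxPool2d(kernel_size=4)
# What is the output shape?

Input shape: (29, 61, 36, 61)
Output shape: (29, 61, 9, 15)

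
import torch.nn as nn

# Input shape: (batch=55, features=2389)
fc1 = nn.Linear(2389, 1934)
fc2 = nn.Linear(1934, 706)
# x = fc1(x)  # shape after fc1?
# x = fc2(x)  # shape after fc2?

Input shape: (55, 2389)
  -> after fc1: (55, 1934)
Output shape: (55, 706)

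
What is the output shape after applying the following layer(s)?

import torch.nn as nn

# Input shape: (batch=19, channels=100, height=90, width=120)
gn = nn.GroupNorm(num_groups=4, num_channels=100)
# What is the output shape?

Input shape: (19, 100, 90, 120)
Output shape: (19, 100, 90, 120)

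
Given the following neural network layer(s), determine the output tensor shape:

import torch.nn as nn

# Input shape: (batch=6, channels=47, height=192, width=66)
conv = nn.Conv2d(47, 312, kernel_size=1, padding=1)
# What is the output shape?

Input shape: (6, 47, 192, 66)
Output shape: (6, 312, 194, 68)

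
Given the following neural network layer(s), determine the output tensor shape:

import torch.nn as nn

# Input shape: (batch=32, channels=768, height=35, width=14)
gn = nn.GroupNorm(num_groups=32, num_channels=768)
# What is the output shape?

Input shape: (32, 768, 35, 14)
Output shape: (32, 768, 35, 14)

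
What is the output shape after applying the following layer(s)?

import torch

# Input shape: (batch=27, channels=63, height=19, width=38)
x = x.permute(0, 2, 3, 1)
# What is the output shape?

Input shape: (27, 63, 19, 38)
Output shape: (27, 19, 38, 63)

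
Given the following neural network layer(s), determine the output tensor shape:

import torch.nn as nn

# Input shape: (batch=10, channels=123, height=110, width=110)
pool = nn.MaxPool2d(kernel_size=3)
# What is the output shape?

Input shape: (10, 123, 110, 110)
Output shape: (10, 123, 36, 36)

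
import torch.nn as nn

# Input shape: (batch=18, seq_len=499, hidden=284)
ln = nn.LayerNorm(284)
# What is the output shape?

Input shape: (18, 499, 284)
Output shape: (18, 499, 284)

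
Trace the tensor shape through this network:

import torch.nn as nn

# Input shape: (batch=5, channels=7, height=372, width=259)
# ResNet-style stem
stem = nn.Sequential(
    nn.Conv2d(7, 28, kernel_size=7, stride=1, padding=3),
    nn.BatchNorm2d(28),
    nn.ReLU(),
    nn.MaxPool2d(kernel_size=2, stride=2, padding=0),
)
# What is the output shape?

Input shape: (5, 7, 372, 259)
  -> after Conv2d 7x7 stride=1: (5, 28, 372, 259)
Output shape: (5, 28, 186, 129)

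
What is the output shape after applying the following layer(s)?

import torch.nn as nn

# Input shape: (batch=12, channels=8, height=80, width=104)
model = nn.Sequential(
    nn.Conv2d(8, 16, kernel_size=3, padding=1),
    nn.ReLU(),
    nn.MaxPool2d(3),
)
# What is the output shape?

Input shape: (12, 8, 80, 104)
  -> after Conv2d: (12, 16, 80, 104)
  -> after ReLU: (12, 16, 80, 104)
Output shape: (12, 16, 26, 34)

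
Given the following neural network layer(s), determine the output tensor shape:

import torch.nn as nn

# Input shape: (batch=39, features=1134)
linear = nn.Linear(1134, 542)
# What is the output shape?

Input shape: (39, 1134)
Output shape: (39, 542)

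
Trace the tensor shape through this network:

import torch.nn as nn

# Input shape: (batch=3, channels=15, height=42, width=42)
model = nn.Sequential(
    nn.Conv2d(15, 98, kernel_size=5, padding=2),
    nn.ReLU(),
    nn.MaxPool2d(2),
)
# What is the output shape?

Input shape: (3, 15, 42, 42)
  -> after Conv2d: (3, 98, 42, 42)
  -> after ReLU: (3, 98, 42, 42)
Output shape: (3, 98, 21, 21)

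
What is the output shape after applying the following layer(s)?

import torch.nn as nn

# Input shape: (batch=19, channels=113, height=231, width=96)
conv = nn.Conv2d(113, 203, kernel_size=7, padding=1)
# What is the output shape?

Input shape: (19, 113, 231, 96)
Output shape: (19, 203, 227, 92)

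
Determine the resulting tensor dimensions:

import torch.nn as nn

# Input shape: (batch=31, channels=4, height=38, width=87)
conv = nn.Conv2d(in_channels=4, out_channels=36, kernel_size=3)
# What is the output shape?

Input shape: (31, 4, 38, 87)
Output shape: (31, 36, 36, 85)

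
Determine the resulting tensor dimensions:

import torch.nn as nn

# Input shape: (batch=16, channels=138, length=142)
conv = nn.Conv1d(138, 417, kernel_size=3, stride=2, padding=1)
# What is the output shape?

Input shape: (16, 138, 142)
Output shape: (16, 417, 71)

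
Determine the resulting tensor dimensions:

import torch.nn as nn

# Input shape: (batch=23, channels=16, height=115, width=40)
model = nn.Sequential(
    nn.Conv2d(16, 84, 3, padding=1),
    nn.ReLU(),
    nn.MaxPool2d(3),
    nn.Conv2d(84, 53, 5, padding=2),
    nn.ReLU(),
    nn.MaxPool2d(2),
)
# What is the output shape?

Input shape: (23, 16, 115, 40)
  -> after first Conv2d: (23, 84, 115, 40)
  -> after first MaxPool2d: (23, 84, 38, 13)
  -> after second Conv2d: (23, 53, 38, 13)
Output shape: (23, 53, 19, 6)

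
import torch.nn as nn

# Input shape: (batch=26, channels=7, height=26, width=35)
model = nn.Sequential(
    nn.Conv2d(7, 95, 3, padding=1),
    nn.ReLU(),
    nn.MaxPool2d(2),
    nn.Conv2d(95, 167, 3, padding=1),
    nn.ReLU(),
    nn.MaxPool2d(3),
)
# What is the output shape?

Input shape: (26, 7, 26, 35)
  -> after first Conv2d: (26, 95, 26, 35)
  -> after first MaxPool2d: (26, 95, 13, 17)
  -> after second Conv2d: (26, 167, 13, 17)
Output shape: (26, 167, 4, 5)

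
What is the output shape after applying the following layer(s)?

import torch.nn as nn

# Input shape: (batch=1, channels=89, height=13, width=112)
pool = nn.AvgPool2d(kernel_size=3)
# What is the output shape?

Input shape: (1, 89, 13, 112)
Output shape: (1, 89, 4, 37)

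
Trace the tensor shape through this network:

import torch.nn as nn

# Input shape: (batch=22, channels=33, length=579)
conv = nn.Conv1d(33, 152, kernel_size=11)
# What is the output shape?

Input shape: (22, 33, 579)
Output shape: (22, 152, 569)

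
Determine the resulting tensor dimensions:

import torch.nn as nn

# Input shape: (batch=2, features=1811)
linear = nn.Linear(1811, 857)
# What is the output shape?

Input shape: (2, 1811)
Output shape: (2, 857)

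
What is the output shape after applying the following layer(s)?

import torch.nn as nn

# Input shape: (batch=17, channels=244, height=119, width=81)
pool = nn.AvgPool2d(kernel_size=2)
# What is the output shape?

Input shape: (17, 244, 119, 81)
Output shape: (17, 244, 59, 40)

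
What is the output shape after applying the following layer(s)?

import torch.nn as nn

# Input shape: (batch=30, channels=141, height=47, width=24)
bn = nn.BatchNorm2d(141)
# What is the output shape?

Input shape: (30, 141, 47, 24)
Output shape: (30, 141, 47, 24)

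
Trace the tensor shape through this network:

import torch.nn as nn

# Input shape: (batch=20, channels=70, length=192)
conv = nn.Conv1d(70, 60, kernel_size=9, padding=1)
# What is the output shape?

Input shape: (20, 70, 192)
Output shape: (20, 60, 186)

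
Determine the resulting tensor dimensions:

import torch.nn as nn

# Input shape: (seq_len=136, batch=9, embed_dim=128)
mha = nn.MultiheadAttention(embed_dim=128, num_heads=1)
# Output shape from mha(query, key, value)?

Input shape: (136, 9, 128)
Output shape: (136, 9, 128)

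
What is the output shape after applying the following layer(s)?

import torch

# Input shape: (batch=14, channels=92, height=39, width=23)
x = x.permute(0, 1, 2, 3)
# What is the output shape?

Input shape: (14, 92, 39, 23)
Output shape: (14, 92, 39, 23)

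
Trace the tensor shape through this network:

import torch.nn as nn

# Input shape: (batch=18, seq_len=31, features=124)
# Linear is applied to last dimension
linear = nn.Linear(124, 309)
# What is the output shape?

Input shape: (18, 31, 124)
Output shape: (18, 31, 309)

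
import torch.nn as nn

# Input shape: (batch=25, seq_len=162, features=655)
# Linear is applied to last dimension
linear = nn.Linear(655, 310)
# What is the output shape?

Input shape: (25, 162, 655)
Output shape: (25, 162, 310)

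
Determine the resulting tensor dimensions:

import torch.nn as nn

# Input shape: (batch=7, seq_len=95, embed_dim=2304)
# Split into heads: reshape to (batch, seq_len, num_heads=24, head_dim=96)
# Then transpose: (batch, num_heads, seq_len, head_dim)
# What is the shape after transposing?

Input shape: (7, 95, 2304)
  -> after reshape: (7, 95, 24, 96)
Output shape: (7, 24, 95, 96)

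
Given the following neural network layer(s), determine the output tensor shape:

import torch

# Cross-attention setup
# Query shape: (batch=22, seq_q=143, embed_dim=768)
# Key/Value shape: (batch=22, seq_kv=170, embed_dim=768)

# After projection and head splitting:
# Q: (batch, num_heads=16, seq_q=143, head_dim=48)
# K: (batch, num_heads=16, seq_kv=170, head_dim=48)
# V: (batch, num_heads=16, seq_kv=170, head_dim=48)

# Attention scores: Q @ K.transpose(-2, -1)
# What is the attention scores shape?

Input shape: (22, 143, 768)
Output shape: (22, 16, 143, 170)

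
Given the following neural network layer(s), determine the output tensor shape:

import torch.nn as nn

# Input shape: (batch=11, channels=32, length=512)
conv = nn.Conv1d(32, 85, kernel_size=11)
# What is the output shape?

Input shape: (11, 32, 512)
Output shape: (11, 85, 502)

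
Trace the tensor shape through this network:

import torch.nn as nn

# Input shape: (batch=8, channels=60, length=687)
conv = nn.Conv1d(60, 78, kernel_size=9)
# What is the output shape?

Input shape: (8, 60, 687)
Output shape: (8, 78, 679)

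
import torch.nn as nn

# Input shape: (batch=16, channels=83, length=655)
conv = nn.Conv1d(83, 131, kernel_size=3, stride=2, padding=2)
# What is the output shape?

Input shape: (16, 83, 655)
Output shape: (16, 131, 329)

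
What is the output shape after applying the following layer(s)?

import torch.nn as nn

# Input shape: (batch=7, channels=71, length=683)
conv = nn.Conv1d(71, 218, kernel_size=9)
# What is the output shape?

Input shape: (7, 71, 683)
Output shape: (7, 218, 675)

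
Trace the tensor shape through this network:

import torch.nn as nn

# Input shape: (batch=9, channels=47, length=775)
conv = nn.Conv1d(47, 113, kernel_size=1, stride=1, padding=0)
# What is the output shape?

Input shape: (9, 47, 775)
Output shape: (9, 113, 775)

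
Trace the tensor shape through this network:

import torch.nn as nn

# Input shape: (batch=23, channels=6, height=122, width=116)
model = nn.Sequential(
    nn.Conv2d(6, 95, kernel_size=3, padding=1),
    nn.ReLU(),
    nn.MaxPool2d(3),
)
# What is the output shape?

Input shape: (23, 6, 122, 116)
  -> after Conv2d: (23, 95, 122, 116)
  -> after ReLU: (23, 95, 122, 116)
Output shape: (23, 95, 40, 38)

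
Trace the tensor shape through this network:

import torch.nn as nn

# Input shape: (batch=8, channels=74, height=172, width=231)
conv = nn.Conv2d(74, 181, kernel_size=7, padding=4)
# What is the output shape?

Input shape: (8, 74, 172, 231)
Output shape: (8, 181, 174, 233)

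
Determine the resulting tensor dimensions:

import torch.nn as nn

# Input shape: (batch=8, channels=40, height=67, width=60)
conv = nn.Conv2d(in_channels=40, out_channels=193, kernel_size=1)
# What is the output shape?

Input shape: (8, 40, 67, 60)
Output shape: (8, 193, 67, 60)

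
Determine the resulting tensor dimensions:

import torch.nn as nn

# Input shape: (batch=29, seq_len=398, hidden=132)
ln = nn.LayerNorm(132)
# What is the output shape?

Input shape: (29, 398, 132)
Output shape: (29, 398, 132)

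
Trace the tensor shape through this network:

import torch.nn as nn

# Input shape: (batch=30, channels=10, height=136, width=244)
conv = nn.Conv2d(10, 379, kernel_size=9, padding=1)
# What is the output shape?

Input shape: (30, 10, 136, 244)
Output shape: (30, 379, 130, 238)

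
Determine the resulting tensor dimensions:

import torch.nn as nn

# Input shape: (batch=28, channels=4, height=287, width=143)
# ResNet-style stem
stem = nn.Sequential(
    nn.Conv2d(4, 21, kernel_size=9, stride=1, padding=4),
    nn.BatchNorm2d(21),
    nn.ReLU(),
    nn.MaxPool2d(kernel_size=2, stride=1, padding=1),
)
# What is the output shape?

Input shape: (28, 4, 287, 143)
  -> after Conv2d 9x9 stride=1: (28, 21, 287, 143)
Output shape: (28, 21, 288, 144)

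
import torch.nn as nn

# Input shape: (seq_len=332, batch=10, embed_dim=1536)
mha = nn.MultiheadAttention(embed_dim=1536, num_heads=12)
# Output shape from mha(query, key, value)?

Input shape: (332, 10, 1536)
Output shape: (332, 10, 1536)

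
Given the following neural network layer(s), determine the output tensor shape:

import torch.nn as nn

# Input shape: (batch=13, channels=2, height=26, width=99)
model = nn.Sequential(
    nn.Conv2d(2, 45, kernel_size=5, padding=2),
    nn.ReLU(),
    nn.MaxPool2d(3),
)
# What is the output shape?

Input shape: (13, 2, 26, 99)
  -> after Conv2d: (13, 45, 26, 99)
  -> after ReLU: (13, 45, 26, 99)
Output shape: (13, 45, 8, 33)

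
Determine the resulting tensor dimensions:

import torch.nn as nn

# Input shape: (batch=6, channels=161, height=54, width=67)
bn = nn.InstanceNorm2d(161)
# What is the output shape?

Input shape: (6, 161, 54, 67)
Output shape: (6, 161, 54, 67)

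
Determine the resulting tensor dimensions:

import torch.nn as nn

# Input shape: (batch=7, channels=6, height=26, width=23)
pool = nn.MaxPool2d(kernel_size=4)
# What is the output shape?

Input shape: (7, 6, 26, 23)
Output shape: (7, 6, 6, 5)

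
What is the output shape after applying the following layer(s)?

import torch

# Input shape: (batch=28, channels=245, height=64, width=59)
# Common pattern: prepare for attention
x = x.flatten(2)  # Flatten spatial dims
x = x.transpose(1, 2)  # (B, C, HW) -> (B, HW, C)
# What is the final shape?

Input shape: (28, 245, 64, 59)
  -> after flatten(2): (28, 245, 3776)
Output shape: (28, 3776, 245)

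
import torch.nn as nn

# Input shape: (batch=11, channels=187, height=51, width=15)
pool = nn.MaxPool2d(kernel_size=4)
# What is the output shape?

Input shape: (11, 187, 51, 15)
Output shape: (11, 187, 12, 3)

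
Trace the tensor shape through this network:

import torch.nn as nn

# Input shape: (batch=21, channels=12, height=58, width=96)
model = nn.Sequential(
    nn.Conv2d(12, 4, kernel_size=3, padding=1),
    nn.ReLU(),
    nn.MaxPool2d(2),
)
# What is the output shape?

Input shape: (21, 12, 58, 96)
  -> after Conv2d: (21, 4, 58, 96)
  -> after ReLU: (21, 4, 58, 96)
Output shape: (21, 4, 29, 48)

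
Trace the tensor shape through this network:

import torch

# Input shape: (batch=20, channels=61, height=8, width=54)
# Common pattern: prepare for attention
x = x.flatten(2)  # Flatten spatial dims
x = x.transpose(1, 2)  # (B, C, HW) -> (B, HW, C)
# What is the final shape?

Input shape: (20, 61, 8, 54)
  -> after flatten(2): (20, 61, 432)
Output shape: (20, 432, 61)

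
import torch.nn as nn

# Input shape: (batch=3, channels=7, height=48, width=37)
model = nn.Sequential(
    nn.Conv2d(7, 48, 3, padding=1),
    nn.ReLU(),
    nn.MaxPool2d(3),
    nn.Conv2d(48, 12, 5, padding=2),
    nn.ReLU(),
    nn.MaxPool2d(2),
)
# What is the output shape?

Input shape: (3, 7, 48, 37)
  -> after first Conv2d: (3, 48, 48, 37)
  -> after first MaxPool2d: (3, 48, 16, 12)
  -> after second Conv2d: (3, 12, 16, 12)
Output shape: (3, 12, 8, 6)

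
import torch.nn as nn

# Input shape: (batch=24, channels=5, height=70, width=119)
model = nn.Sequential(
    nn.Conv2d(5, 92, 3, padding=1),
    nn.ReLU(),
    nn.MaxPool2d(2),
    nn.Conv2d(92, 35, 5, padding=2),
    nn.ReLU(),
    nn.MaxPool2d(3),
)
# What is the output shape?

Input shape: (24, 5, 70, 119)
  -> after first Conv2d: (24, 92, 70, 119)
  -> after first MaxPool2d: (24, 92, 35, 59)
  -> after second Conv2d: (24, 35, 35, 59)
Output shape: (24, 35, 11, 19)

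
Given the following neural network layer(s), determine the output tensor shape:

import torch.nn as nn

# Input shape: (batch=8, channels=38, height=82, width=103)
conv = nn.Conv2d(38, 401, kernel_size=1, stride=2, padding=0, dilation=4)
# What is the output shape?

Input shape: (8, 38, 82, 103)
Output shape: (8, 401, 41, 52)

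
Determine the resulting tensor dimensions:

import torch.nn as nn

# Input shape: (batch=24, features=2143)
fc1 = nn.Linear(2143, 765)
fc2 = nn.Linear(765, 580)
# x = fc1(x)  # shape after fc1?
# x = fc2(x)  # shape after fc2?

Input shape: (24, 2143)
  -> after fc1: (24, 765)
Output shape: (24, 580)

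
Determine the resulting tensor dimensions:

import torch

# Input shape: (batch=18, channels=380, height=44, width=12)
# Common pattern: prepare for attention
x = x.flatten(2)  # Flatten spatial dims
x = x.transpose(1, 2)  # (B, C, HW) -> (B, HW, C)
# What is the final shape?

Input shape: (18, 380, 44, 12)
  -> after flatten(2): (18, 380, 528)
Output shape: (18, 528, 380)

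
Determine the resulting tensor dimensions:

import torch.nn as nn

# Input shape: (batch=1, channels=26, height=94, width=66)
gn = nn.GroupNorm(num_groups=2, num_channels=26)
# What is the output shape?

Input shape: (1, 26, 94, 66)
Output shape: (1, 26, 94, 66)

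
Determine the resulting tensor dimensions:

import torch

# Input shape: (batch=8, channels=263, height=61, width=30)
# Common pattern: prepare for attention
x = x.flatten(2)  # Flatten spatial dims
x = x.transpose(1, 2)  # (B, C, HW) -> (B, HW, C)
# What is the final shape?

Input shape: (8, 263, 61, 30)
  -> after flatten(2): (8, 263, 1830)
Output shape: (8, 1830, 263)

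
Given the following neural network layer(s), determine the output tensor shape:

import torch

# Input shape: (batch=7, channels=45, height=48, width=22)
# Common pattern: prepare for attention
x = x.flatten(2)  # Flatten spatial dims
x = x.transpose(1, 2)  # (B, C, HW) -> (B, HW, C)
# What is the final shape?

Input shape: (7, 45, 48, 22)
  -> after flatten(2): (7, 45, 1056)
Output shape: (7, 1056, 45)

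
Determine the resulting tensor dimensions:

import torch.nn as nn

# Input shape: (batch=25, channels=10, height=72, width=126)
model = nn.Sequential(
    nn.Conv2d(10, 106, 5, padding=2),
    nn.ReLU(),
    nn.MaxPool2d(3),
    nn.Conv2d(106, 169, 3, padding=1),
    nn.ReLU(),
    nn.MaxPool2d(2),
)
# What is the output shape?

Input shape: (25, 10, 72, 126)
  -> after first Conv2d: (25, 106, 72, 126)
  -> after first MaxPool2d: (25, 106, 24, 42)
  -> after second Conv2d: (25, 169, 24, 42)
Output shape: (25, 169, 12, 21)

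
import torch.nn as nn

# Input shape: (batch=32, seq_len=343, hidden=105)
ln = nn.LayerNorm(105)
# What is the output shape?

Input shape: (32, 343, 105)
Output shape: (32, 343, 105)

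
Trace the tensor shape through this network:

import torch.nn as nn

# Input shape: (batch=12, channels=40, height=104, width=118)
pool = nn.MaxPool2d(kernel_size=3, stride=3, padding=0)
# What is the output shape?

Input shape: (12, 40, 104, 118)
Output shape: (12, 40, 34, 39)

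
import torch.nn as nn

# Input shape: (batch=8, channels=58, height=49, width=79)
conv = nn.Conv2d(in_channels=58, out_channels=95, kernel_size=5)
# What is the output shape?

Input shape: (8, 58, 49, 79)
Output shape: (8, 95, 45, 75)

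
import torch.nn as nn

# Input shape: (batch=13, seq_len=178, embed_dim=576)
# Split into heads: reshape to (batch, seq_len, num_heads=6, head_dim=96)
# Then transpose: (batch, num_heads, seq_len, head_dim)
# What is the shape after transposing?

Input shape: (13, 178, 576)
  -> after reshape: (13, 178, 6, 96)
Output shape: (13, 6, 178, 96)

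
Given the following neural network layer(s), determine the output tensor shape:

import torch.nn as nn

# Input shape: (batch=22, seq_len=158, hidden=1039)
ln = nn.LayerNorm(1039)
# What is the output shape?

Input shape: (22, 158, 1039)
Output shape: (22, 158, 1039)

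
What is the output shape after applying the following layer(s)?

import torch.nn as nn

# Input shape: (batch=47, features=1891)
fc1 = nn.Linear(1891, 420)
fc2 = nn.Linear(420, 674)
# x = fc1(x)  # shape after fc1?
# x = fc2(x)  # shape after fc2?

Input shape: (47, 1891)
  -> after fc1: (47, 420)
Output shape: (47, 674)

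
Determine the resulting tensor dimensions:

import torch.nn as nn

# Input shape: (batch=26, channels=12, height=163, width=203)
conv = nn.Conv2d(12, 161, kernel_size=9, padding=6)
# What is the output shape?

Input shape: (26, 12, 163, 203)
Output shape: (26, 161, 167, 207)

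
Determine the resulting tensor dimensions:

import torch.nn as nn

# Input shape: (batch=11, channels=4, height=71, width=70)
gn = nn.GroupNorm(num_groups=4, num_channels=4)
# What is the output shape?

Input shape: (11, 4, 71, 70)
Output shape: (11, 4, 71, 70)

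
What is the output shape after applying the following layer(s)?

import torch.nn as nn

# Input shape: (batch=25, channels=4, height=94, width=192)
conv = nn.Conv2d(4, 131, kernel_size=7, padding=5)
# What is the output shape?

Input shape: (25, 4, 94, 192)
Output shape: (25, 131, 98, 196)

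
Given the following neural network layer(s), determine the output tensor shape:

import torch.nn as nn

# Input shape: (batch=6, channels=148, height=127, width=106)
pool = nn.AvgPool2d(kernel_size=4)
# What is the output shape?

Input shape: (6, 148, 127, 106)
Output shape: (6, 148, 31, 26)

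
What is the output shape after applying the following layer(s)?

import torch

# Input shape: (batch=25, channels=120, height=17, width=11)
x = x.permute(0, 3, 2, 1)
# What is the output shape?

Input shape: (25, 120, 17, 11)
Output shape: (25, 11, 17, 120)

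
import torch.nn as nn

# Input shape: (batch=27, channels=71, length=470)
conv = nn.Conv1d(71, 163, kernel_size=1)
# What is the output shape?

Input shape: (27, 71, 470)
Output shape: (27, 163, 470)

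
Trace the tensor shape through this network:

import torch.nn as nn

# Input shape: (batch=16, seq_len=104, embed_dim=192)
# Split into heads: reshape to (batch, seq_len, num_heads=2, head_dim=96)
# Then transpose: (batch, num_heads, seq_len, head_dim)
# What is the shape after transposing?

Input shape: (16, 104, 192)
  -> after reshape: (16, 104, 2, 96)
Output shape: (16, 2, 104, 96)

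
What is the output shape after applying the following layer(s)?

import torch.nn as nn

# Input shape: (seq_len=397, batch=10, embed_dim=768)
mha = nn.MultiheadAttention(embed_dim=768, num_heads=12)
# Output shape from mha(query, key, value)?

Input shape: (397, 10, 768)
Output shape: (397, 10, 768)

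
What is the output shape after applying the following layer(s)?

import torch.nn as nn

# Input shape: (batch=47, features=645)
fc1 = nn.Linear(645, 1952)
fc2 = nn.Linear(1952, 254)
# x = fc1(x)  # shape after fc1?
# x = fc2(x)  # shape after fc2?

Input shape: (47, 645)
  -> after fc1: (47, 1952)
Output shape: (47, 254)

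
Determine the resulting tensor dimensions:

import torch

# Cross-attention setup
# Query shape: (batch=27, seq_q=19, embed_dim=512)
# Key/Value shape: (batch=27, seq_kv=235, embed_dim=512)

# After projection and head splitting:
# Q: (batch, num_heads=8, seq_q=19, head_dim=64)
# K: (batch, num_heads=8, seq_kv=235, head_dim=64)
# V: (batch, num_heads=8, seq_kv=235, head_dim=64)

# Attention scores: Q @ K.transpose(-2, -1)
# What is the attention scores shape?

Input shape: (27, 19, 512)
Output shape: (27, 8, 19, 235)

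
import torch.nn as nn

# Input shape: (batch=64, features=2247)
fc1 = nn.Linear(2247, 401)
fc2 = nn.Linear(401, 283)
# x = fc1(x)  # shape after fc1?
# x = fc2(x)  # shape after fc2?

Input shape: (64, 2247)
  -> after fc1: (64, 401)
Output shape: (64, 283)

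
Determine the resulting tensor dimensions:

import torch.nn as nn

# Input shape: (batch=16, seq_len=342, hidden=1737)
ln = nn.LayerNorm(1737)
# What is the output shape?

Input shape: (16, 342, 1737)
Output shape: (16, 342, 1737)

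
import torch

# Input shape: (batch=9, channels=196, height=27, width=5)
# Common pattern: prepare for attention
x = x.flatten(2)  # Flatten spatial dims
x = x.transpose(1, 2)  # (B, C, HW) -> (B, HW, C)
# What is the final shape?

Input shape: (9, 196, 27, 5)
  -> after flatten(2): (9, 196, 135)
Output shape: (9, 135, 196)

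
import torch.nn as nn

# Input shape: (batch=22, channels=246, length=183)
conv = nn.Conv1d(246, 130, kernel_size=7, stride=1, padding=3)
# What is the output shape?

Input shape: (22, 246, 183)
Output shape: (22, 130, 183)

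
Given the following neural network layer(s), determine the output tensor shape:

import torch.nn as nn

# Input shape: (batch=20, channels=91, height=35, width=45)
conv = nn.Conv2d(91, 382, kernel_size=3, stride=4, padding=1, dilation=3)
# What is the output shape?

Input shape: (20, 91, 35, 45)
Output shape: (20, 382, 8, 11)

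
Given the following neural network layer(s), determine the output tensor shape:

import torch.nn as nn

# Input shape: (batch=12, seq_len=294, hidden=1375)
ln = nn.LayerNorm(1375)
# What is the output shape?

Input shape: (12, 294, 1375)
Output shape: (12, 294, 1375)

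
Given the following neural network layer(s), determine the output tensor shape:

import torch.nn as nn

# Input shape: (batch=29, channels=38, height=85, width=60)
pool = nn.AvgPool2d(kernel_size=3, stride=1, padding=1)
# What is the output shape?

Input shape: (29, 38, 85, 60)
Output shape: (29, 38, 85, 60)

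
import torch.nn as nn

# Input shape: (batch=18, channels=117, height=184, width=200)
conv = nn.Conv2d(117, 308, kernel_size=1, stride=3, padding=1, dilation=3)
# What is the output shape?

Input shape: (18, 117, 184, 200)
Output shape: (18, 308, 62, 68)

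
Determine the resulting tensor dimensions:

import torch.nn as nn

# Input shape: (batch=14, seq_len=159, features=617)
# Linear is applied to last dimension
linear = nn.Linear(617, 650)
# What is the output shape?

Input shape: (14, 159, 617)
Output shape: (14, 159, 650)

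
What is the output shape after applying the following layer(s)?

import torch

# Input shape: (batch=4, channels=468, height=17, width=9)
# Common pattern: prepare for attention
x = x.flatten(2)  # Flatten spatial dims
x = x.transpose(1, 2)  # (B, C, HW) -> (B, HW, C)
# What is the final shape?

Input shape: (4, 468, 17, 9)
  -> after flatten(2): (4, 468, 153)
Output shape: (4, 153, 468)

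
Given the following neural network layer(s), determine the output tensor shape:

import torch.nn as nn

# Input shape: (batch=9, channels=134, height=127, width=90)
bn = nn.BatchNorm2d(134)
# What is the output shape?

Input shape: (9, 134, 127, 90)
Output shape: (9, 134, 127, 90)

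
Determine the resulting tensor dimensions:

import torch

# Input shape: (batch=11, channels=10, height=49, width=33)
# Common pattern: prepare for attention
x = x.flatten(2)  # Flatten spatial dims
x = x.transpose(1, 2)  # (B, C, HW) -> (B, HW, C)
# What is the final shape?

Input shape: (11, 10, 49, 33)
  -> after flatten(2): (11, 10, 1617)
Output shape: (11, 1617, 10)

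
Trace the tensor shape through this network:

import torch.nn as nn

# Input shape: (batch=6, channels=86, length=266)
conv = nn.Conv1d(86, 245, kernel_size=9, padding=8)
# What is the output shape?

Input shape: (6, 86, 266)
Output shape: (6, 245, 274)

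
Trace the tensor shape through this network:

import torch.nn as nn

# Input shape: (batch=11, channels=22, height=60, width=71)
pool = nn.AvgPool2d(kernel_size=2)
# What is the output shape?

Input shape: (11, 22, 60, 71)
Output shape: (11, 22, 30, 35)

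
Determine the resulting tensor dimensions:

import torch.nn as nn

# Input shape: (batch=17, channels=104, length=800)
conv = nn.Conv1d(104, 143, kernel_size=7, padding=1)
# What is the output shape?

Input shape: (17, 104, 800)
Output shape: (17, 143, 796)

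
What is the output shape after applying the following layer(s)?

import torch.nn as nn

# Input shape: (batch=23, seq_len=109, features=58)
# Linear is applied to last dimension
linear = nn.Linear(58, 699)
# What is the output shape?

Input shape: (23, 109, 58)
Output shape: (23, 109, 699)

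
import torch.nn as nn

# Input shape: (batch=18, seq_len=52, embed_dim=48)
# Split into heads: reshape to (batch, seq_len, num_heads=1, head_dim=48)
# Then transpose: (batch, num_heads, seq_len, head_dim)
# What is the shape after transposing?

Input shape: (18, 52, 48)
  -> after reshape: (18, 52, 1, 48)
Output shape: (18, 1, 52, 48)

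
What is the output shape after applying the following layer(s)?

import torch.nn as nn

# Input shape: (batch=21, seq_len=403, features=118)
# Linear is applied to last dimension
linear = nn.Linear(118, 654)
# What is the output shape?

Input shape: (21, 403, 118)
Output shape: (21, 403, 654)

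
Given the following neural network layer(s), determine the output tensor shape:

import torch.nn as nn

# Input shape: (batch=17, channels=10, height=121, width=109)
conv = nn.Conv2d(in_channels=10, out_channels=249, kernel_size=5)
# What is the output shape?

Input shape: (17, 10, 121, 109)
Output shape: (17, 249, 117, 105)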